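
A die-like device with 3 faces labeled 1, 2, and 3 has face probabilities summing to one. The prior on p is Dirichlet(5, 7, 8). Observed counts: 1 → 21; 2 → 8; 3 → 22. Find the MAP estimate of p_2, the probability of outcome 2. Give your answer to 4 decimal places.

MAP estimate: 0.2059

The posterior is Dirichlet(αᵢ + nᵢ) = Dirichlet(26, 15, 30).
For a Dirichlet(a₁,…,a_K) with all aᵢ > 1, the mode has j-th component (aⱼ − 1)/(Σaᵢ − K).
Here Σaᵢ = 71 and K = 3, so p_2 = (15 − 1)/(71 − 3) = 14/68 ≈ 0.2059.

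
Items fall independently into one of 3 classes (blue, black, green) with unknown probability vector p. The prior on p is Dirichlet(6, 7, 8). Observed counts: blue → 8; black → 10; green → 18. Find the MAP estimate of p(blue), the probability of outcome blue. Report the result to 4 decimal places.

MAP estimate of p(blue) = 0.2407

The posterior is Dirichlet(αᵢ + nᵢ) = Dirichlet(14, 17, 26).
For a Dirichlet(a₁,…,a_K) with all aᵢ > 1, the mode has j-th component (aⱼ − 1)/(Σaᵢ − K).
Here Σaᵢ = 57 and K = 3, so p(blue) = (14 − 1)/(57 − 3) = 13/54 ≈ 0.2407.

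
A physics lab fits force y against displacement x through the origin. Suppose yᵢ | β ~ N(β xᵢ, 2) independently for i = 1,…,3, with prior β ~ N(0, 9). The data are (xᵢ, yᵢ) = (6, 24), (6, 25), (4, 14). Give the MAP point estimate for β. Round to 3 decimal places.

β̂_MAP = 3.967

log p(β | y) = −Σ(yᵢ − βxᵢ)²/(2·2) − β²/(2·9) + const.
Setting the derivative to zero: Σxᵢ(yᵢ − βxᵢ)/2 − β/9 = 0, so β = Σxᵢyᵢ / (Σxᵢ² + σ²/τ²).
Σxᵢyᵢ = 6·24 + 6·25 + 4·14 = 350; Σxᵢ² = 88; σ²/τ² = 2/9.
β̂_MAP = 350 / (88 + 2/9) = 350/(794/9) = 1575/397 ≈ 3.967.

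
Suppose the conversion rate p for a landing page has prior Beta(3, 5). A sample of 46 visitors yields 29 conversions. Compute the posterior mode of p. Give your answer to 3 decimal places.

p̂_MAP = 0.596

Prior: Beta(3, 5).
Data: 29 successes in 46 trials. The binomial likelihood contributes p^29(1−p)^17, so the posterior is Beta(3+29, 5+17) = Beta(32, 22).
For Beta(a, b) with a, b > 1 the mode is (a−1)/(a+b−2) = 31/52 ≈ 0.596.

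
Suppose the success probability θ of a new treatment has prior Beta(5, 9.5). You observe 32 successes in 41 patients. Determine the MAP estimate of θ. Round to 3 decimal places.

Prior: Beta(5, 9.5).
Data: 32 successes in 41 trials. The binomial likelihood contributes θ^32(1−θ)^9, so the posterior is Beta(5+32, 9.5+9) = Beta(37, 18.5).
For Beta(a, b) with a, b > 1 the mode is (a−1)/(a+b−2) = 36/53.5 ≈ 0.673.

θ̂_MAP = 0.673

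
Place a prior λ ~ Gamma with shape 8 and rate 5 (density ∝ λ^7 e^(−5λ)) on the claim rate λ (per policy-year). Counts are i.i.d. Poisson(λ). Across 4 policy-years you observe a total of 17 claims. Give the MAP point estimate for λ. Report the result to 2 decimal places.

λ̂_MAP = 2.67

Σxᵢ = 17, n = 4.
Posterior ∝ λ^7e^(−5λ) · λ^17e^(−4λ) = λ^24e^(−9λ), i.e. Gamma(shape=25, rate=9).
The mode of a Gamma(a, b) with a ≥ 1 (shape–rate) is (a−1)/b = 24/9 ≈ 2.67.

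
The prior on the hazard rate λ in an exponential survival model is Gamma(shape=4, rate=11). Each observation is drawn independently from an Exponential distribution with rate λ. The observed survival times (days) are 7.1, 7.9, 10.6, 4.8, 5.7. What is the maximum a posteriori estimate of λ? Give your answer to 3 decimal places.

The Exponential(rate=λ) likelihood is ∝ λ^n e^(−λΣtᵢ). Here n = 5 and Σtᵢ = 7.1 + 7.9 + 10.6 + 4.8 + 5.7 = 36.1.
Posterior ∝ λ^3e^(−11λ) · λ^5e^(−36.1λ) = λ^8e^(−47.1λ), i.e. Gamma(9, 47.1).
Mode = (a−1)/b = 8/47.1 ≈ 0.170.

λ̂_MAP = 0.170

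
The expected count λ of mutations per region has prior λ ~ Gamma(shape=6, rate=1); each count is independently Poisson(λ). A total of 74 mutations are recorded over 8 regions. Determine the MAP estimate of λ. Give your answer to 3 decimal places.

λ̂_MAP = 8.778

Σxᵢ = 74, n = 8.
Posterior ∝ λ^5e^(−1λ) · λ^74e^(−8λ) = λ^79e^(−9λ), i.e. Gamma(shape=80, rate=9).
The mode of a Gamma(a, b) with a ≥ 1 (shape–rate) is (a−1)/b = 79/9 ≈ 8.778.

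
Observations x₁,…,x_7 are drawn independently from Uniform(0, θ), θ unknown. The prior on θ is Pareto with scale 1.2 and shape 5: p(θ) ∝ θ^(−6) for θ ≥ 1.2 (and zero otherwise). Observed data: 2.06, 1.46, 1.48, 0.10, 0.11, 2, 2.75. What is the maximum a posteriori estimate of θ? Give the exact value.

θ̂_MAP = 2.75

The Uniform(0, θ) likelihood is θ^(−n) for θ ≥ max(xᵢ), zero otherwise. Here max(xᵢ) = 2.75.
Posterior ∝ θ^(−6) · θ^(−7) = θ^(−13) on θ ≥ max(1.2, 2.75) = 2.75.
This density is strictly decreasing in θ, so the posterior mode lies at the lower boundary of the support.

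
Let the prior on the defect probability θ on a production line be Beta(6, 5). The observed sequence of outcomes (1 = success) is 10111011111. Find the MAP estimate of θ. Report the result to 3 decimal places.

θ̂_MAP = 0.700

Prior: Beta(6, 5).
Data: 9 successes in 11 trials (from the sequence). The binomial likelihood contributes θ^9(1−θ)^2, so the posterior is Beta(6+9, 5+2) = Beta(15, 7).
For Beta(a, b) with a, b > 1 the mode is (a−1)/(a+b−2) = 14/20 ≈ 0.700.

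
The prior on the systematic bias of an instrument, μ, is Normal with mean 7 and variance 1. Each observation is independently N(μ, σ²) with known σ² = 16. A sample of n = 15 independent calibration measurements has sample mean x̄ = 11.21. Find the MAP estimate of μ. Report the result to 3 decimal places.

n = 15, x̄ = 11.21.
For a Normal prior and Normal likelihood with known variance, the posterior is Normal; its mode equals its mean, the precision-weighted average.
Prior precision 1/σ₀² = 1/1 = 1; data precision n/σ² = 15/16 = 0.9375.
μ̂ = (1·7 + 0.9375·11.21) / (1 + 0.9375) = 17.509375/1.9375 = 5603/620 ≈ 9.037.

μ̂_MAP = 9.037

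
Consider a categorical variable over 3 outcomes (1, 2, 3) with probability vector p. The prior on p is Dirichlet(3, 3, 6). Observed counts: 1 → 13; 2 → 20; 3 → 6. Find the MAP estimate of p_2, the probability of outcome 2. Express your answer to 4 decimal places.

The posterior is Dirichlet(αᵢ + nᵢ) = Dirichlet(16, 23, 12).
For a Dirichlet(a₁,…,a_K) with all aᵢ > 1, the mode has j-th component (aⱼ − 1)/(Σaᵢ − K).
Here Σaᵢ = 51 and K = 3, so p_2 = (23 − 1)/(51 − 3) = 22/48 ≈ 0.4583.

MAP estimate: 0.4583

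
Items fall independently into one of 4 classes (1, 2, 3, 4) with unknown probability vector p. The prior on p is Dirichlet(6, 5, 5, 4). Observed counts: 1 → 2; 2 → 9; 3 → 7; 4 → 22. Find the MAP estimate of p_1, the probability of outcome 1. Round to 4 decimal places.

MAP estimate: 0.1250

The posterior is Dirichlet(αᵢ + nᵢ) = Dirichlet(8, 14, 12, 26).
For a Dirichlet(a₁,…,a_K) with all aᵢ > 1, the mode has j-th component (aⱼ − 1)/(Σaᵢ − K).
Here Σaᵢ = 60 and K = 4, so p_1 = (8 − 1)/(60 − 4) = 7/56 ≈ 0.1250.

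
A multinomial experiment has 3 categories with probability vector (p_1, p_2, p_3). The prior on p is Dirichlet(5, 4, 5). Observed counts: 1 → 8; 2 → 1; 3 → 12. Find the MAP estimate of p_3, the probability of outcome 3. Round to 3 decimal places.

The posterior is Dirichlet(αᵢ + nᵢ) = Dirichlet(13, 5, 17).
For a Dirichlet(a₁,…,a_K) with all aᵢ > 1, the mode has j-th component (aⱼ − 1)/(Σaᵢ − K).
Here Σaᵢ = 35 and K = 3, so p_3 = (17 − 1)/(35 − 3) = 16/32 ≈ 0.500.

MAP estimate: 0.500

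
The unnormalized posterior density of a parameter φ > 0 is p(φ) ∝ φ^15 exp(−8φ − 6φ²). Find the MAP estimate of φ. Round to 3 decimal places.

φ̂_MAP = 0.833

ℓ'(φ) = 15/φ − 8 − 12φ. Setting this to zero and multiplying by φ: 12φ² + 8φ − 15 = 0.
φ = (−8 + √(8² + 4·12·15)) / (2·12) = (−8 + √784) / 24 = (−8 + 28)/24 = 5/6.
ℓ''(φ) = −15/φ² − 12 < 0, confirming a maximum.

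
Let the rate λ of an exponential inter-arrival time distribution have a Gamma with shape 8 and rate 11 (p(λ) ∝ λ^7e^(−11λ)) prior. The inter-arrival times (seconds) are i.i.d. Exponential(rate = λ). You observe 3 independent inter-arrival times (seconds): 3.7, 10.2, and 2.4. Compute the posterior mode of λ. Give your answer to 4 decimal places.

The Exponential(rate=λ) likelihood is ∝ λ^n e^(−λΣtᵢ). Here n = 3 and Σtᵢ = 3.7 + 10.2 + 2.4 = 16.3.
Posterior ∝ λ^7e^(−11λ) · λ^3e^(−16.3λ) = λ^10e^(−27.3λ), i.e. Gamma(11, 27.3).
Mode = (a−1)/b = 10/27.3 ≈ 0.3663.

λ̂_MAP = 0.3663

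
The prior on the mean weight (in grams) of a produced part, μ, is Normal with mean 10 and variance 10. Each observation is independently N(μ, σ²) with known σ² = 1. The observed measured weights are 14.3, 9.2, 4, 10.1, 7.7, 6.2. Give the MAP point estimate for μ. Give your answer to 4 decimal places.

n = 6; x̄ = (14.3 + 9.2 + 4 + 10.1 + 7.7 + 6.2)/6 = 51.5/6 = 103/12 ≈ 8.5833.
For a Normal prior and Normal likelihood with known variance, the posterior is Normal; its mode equals its mean, the precision-weighted average.
Prior precision 1/σ₀² = 1/10 = 0.1; data precision n/σ² = 6/1 = 6.
μ̂ = (0.1·10 + 6·(103/12)) / (0.1 + 6) = 52.5/6.1 = 525/61 ≈ 8.6066.

μ̂_MAP = 8.6066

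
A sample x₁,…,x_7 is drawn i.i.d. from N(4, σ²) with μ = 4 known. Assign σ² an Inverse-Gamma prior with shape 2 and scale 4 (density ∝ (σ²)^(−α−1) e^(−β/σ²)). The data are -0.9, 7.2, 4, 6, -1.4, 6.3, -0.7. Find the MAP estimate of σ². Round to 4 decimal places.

Sum of squared deviations about the known mean: SS = (-0.9−4)² + (7.2−4)² + (4−4)² + (6−4)² + (-1.4−4)² + (6.3−4)² + (-0.7−4)² = 94.79.
The Normal likelihood contributes (σ²)^(−n/2) exp(−SS/(2σ²)), so the posterior is Inverse-Gamma(α + n/2, β + SS/2) = Inverse-Gamma(5.5, 51.395).
The mode of Inverse-Gamma(a, b) is b/(a+1) = 51.395/6.5 ≈ 7.9069.

σ̂²_MAP = 7.9069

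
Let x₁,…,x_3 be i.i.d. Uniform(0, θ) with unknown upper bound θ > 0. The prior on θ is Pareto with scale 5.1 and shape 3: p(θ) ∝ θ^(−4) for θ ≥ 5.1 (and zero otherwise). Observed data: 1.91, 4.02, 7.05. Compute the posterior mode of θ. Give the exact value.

θ̂_MAP = 7.05

The Uniform(0, θ) likelihood is θ^(−n) for θ ≥ max(xᵢ), zero otherwise. Here max(xᵢ) = 7.05.
Posterior ∝ θ^(−4) · θ^(−3) = θ^(−7) on θ ≥ max(5.1, 7.05) = 7.05.
This density is strictly decreasing in θ, so the posterior mode lies at the lower boundary of the support.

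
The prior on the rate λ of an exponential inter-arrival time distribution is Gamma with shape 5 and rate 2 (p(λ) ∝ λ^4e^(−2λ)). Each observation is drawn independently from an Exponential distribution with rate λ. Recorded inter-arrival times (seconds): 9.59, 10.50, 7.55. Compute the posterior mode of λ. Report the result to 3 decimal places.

The Exponential(rate=λ) likelihood is ∝ λ^n e^(−λΣtᵢ). Here n = 3 and Σtᵢ = 9.59 + 10.50 + 7.55 = 27.64.
Posterior ∝ λ^4e^(−2λ) · λ^3e^(−27.64λ) = λ^7e^(−29.64λ), i.e. Gamma(8, 29.64).
Mode = (a−1)/b = 7/29.64 ≈ 0.236.

λ̂_MAP = 0.236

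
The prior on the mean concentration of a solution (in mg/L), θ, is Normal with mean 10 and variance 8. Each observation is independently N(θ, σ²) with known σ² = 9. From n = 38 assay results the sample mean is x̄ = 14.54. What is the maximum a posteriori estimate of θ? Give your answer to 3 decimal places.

n = 38, x̄ = 14.54.
For a Normal prior and Normal likelihood with known variance, the posterior is Normal; its mode equals its mean, the precision-weighted average.
Prior precision 1/σ₀² = 1/8 = 0.125; data precision n/σ² = 38/9.
θ̂ = (0.125·10 + (38/9)·14.54) / (0.125 + 38/9) = (56377/900)/(313/72) = 112754/7825 ≈ 14.409.

θ̂_MAP = 14.409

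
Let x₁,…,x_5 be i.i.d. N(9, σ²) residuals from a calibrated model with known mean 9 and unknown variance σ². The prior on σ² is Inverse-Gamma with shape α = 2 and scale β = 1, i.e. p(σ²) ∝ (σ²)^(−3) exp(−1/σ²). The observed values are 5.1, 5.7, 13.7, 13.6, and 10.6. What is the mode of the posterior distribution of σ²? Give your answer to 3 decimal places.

σ̂²_MAP = 6.719

Sum of squared deviations about the known mean: SS = (5.1−9)² + (5.7−9)² + (13.7−9)² + (13.6−9)² + (10.6−9)² = 71.91.
The Normal likelihood contributes (σ²)^(−n/2) exp(−SS/(2σ²)), so the posterior is Inverse-Gamma(α + n/2, β + SS/2) = Inverse-Gamma(4.5, 36.955).
The mode of Inverse-Gamma(a, b) is b/(a+1) = 36.955/5.5 ≈ 6.719.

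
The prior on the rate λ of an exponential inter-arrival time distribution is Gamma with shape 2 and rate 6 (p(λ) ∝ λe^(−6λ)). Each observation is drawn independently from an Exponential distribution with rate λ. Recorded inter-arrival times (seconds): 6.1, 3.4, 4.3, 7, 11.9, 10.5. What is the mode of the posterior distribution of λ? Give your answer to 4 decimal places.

The Exponential(rate=λ) likelihood is ∝ λ^n e^(−λΣtᵢ). Here n = 6 and Σtᵢ = 6.1 + 3.4 + 4.3 + 7 + 11.9 + 10.5 = 43.2.
Posterior ∝ λe^(−6λ) · λ^6e^(−43.2λ) = λ^7e^(−49.2λ), i.e. Gamma(8, 49.2).
Mode = (a−1)/b = 7/49.2 ≈ 0.1423.

λ̂_MAP = 0.1423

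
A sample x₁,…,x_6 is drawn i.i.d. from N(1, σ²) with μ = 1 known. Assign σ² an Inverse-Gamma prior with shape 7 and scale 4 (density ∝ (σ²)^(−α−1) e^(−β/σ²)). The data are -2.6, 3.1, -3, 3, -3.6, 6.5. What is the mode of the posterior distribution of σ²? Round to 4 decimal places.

σ̂²_MAP = 4.3991

Sum of squared deviations about the known mean: SS = (-2.6−1)² + (3.1−1)² + (-3−1)² + (3−1)² + (-3.6−1)² + (6.5−1)² = 88.78.
The Normal likelihood contributes (σ²)^(−n/2) exp(−SS/(2σ²)), so the posterior is Inverse-Gamma(α + n/2, β + SS/2) = Inverse-Gamma(10, 48.39).
The mode of Inverse-Gamma(a, b) is b/(a+1) = 48.39/11 ≈ 4.3991.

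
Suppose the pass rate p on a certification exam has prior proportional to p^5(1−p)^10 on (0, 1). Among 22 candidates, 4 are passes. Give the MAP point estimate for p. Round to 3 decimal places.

The prior density ∝ p^5(1−p)^10 is the kernel of Beta(6, 11).
Data: 4 successes in 22 trials. The binomial likelihood contributes p^4(1−p)^18, so the posterior is Beta(6+4, 11+18) = Beta(10, 29).
For Beta(a, b) with a, b > 1 the mode is (a−1)/(a+b−2) = 9/37 ≈ 0.243.

p̂_MAP = 0.243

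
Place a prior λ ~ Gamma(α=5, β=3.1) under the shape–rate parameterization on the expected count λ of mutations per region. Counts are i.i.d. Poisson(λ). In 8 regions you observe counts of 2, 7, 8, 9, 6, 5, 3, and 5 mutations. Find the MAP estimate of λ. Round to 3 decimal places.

Σxᵢ = 2+7+8+9+6+5+3+5 = 45, with n = 8.
Posterior ∝ λ^4e^(−3.1λ) · λ^45e^(−8λ) = λ^49e^(−11.1λ), i.e. Gamma(shape=50, rate=11.1).
The mode of a Gamma(a, b) with a ≥ 1 (shape–rate) is (a−1)/b = 49/11.1 ≈ 4.414.

λ̂_MAP = 4.414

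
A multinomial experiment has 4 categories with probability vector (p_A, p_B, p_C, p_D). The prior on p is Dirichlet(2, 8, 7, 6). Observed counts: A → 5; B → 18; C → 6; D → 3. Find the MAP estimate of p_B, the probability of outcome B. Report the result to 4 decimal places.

The posterior is Dirichlet(αᵢ + nᵢ) = Dirichlet(7, 26, 13, 9).
For a Dirichlet(a₁,…,a_K) with all aᵢ > 1, the mode has j-th component (aⱼ − 1)/(Σaᵢ − K).
Here Σaᵢ = 55 and K = 4, so p_B = (26 − 1)/(55 − 4) = 25/51 ≈ 0.4902.

MAP estimate of p_B = 0.4902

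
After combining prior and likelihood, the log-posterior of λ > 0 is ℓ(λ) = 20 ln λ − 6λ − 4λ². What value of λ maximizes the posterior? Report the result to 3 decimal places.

ℓ'(λ) = 20/λ − 6 − 8λ. Setting this to zero and multiplying by λ: 8λ² + 6λ − 20 = 0.
λ = (−6 + √(6² + 4·8·20)) / (2·8) = (−6 + √676) / 16 = (−6 + 26)/16 = 5/4.
ℓ''(λ) = −20/λ² − 8 < 0, confirming a maximum.

λ̂_MAP = 1.250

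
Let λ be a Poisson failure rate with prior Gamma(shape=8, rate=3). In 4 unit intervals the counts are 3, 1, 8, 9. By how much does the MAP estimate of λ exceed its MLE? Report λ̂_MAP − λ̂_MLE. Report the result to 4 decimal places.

Σxᵢ = 21. Posterior is Gamma(29, 7); MAP = (29−1)/7 = 28/7 ≈ 4.00000.
MLE = x̄ = 21/4 ≈ 5.25000.
Difference = 28/7 − 21/4 = -5/4 ≈ -1.2500.

MAP − MLE = -1.2500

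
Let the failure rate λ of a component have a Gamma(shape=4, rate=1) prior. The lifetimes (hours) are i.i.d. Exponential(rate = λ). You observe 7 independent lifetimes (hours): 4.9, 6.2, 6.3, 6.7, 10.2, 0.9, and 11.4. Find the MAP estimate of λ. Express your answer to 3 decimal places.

λ̂_MAP = 0.210

The Exponential(rate=λ) likelihood is ∝ λ^n e^(−λΣtᵢ). Here n = 7 and Σtᵢ = 4.9 + 6.2 + 6.3 + 6.7 + 10.2 + 0.9 + 11.4 = 46.6.
Posterior ∝ λ^3e^(−1λ) · λ^7e^(−46.6λ) = λ^10e^(−47.6λ), i.e. Gamma(11, 47.6).
Mode = (a−1)/b = 10/47.6 ≈ 0.210.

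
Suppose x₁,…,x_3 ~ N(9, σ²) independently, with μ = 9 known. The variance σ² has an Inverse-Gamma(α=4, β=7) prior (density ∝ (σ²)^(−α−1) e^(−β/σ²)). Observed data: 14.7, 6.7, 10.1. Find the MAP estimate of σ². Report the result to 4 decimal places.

σ̂²_MAP = 4.0762

Sum of squared deviations about the known mean: SS = (14.7−9)² + (6.7−9)² + (10.1−9)² = 38.99.
The Normal likelihood contributes (σ²)^(−n/2) exp(−SS/(2σ²)), so the posterior is Inverse-Gamma(α + n/2, β + SS/2) = Inverse-Gamma(5.5, 26.495).
The mode of Inverse-Gamma(a, b) is b/(a+1) = 26.495/6.5 ≈ 4.0762.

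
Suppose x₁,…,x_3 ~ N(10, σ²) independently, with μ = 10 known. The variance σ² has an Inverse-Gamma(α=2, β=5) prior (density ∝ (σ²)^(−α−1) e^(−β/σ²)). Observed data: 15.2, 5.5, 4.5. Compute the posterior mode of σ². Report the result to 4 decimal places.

σ̂²_MAP = 9.7267

Sum of squared deviations about the known mean: SS = (15.2−10)² + (5.5−10)² + (4.5−10)² = 77.54.
The Normal likelihood contributes (σ²)^(−n/2) exp(−SS/(2σ²)), so the posterior is Inverse-Gamma(α + n/2, β + SS/2) = Inverse-Gamma(3.5, 43.77).
The mode of Inverse-Gamma(a, b) is b/(a+1) = 43.77/4.5 ≈ 9.7267.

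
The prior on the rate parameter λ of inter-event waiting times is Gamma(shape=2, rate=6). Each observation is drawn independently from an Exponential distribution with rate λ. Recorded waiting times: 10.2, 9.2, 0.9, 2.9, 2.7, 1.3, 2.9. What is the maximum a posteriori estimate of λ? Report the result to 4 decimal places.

λ̂_MAP = 0.2216

The Exponential(rate=λ) likelihood is ∝ λ^n e^(−λΣtᵢ). Here n = 7 and Σtᵢ = 10.2 + 9.2 + 0.9 + 2.9 + 2.7 + 1.3 + 2.9 = 30.1.
Posterior ∝ λe^(−6λ) · λ^7e^(−30.1λ) = λ^8e^(−36.1λ), i.e. Gamma(9, 36.1).
Mode = (a−1)/b = 8/36.1 ≈ 0.2216.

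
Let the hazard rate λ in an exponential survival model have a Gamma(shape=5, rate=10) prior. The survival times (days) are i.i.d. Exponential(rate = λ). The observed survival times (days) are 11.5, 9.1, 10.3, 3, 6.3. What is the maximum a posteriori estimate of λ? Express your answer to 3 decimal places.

The Exponential(rate=λ) likelihood is ∝ λ^n e^(−λΣtᵢ). Here n = 5 and Σtᵢ = 11.5 + 9.1 + 10.3 + 3 + 6.3 = 40.2.
Posterior ∝ λ^4e^(−10λ) · λ^5e^(−40.2λ) = λ^9e^(−50.2λ), i.e. Gamma(10, 50.2).
Mode = (a−1)/b = 9/50.2 ≈ 0.179.

λ̂_MAP = 0.179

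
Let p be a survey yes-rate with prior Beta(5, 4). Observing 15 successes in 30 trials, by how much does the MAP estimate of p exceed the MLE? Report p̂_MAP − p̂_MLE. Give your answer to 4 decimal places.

MAP − MLE = 0.0135

Posterior is Beta(20, 19); MAP = (20−1)/(39−2) = 19/37 ≈ 0.51351.
MLE ignores the prior: p̂_MLE = k/n = 15/30 ≈ 0.50000.
Difference = 19/37 − 15/30 = 1/74 ≈ 0.0135.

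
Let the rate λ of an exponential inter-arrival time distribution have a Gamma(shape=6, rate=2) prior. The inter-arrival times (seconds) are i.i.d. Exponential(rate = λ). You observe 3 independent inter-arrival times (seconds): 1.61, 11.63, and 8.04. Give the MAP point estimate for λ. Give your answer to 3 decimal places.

λ̂_MAP = 0.344

The Exponential(rate=λ) likelihood is ∝ λ^n e^(−λΣtᵢ). Here n = 3 and Σtᵢ = 1.61 + 11.63 + 8.04 = 21.28.
Posterior ∝ λ^5e^(−2λ) · λ^3e^(−21.28λ) = λ^8e^(−23.28λ), i.e. Gamma(9, 23.28).
Mode = (a−1)/b = 8/23.28 ≈ 0.344.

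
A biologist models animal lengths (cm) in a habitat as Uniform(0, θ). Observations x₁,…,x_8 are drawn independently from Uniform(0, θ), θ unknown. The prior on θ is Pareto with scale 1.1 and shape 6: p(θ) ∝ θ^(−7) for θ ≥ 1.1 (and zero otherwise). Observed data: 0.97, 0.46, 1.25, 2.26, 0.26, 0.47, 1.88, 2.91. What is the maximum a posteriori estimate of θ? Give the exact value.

The Uniform(0, θ) likelihood is θ^(−n) for θ ≥ max(xᵢ), zero otherwise. Here max(xᵢ) = 2.91.
Posterior ∝ θ^(−7) · θ^(−8) = θ^(−15) on θ ≥ max(1.1, 2.91) = 2.91.
This density is strictly decreasing in θ, so the posterior mode lies at the lower boundary of the support.

θ̂_MAP = 2.91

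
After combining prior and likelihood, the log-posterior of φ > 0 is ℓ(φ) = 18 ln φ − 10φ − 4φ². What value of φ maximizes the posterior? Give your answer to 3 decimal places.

ℓ'(φ) = 18/φ − 10 − 8φ. Setting this to zero and multiplying by φ: 8φ² + 10φ − 18 = 0.
φ = (−10 + √(10² + 4·8·18)) / (2·8) = (−10 + √676) / 16 = (−10 + 26)/16 = 1.
ℓ''(φ) = −18/φ² − 8 < 0, confirming a maximum.

φ̂_MAP = 1.000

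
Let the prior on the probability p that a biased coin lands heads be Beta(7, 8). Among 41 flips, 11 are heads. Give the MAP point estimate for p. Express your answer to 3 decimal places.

Prior: Beta(7, 8).
Data: 11 successes in 41 trials. The binomial likelihood contributes p^11(1−p)^30, so the posterior is Beta(7+11, 8+30) = Beta(18, 38).
For Beta(a, b) with a, b > 1 the mode is (a−1)/(a+b−2) = 17/54 ≈ 0.315.

p̂_MAP = 0.315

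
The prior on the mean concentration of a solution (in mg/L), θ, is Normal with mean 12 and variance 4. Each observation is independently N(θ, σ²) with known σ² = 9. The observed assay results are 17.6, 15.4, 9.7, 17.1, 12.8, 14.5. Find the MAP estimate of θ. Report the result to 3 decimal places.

n = 6; x̄ = (17.6 + 15.4 + 9.7 + 17.1 + 12.8 + 14.5)/6 = 87.1/6 = 871/60 ≈ 14.5167.
For a Normal prior and Normal likelihood with known variance, the posterior is Normal; its mode equals its mean, the precision-weighted average.
Prior precision 1/σ₀² = 1/4 = 0.25; data precision n/σ² = 6/9 = 2/3.
θ̂ = (0.25·12 + (2/3)·(871/60)) / (0.25 + 2/3) = (1141/90)/(11/12) = 2282/165 ≈ 13.830.

θ̂_MAP = 13.830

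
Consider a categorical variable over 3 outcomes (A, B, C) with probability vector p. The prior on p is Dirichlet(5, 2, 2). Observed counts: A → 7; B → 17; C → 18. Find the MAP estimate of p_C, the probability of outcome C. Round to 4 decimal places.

MAP estimate of p_C = 0.3958

The posterior is Dirichlet(αᵢ + nᵢ) = Dirichlet(12, 19, 20).
For a Dirichlet(a₁,…,a_K) with all aᵢ > 1, the mode has j-th component (aⱼ − 1)/(Σaᵢ − K).
Here Σaᵢ = 51 and K = 3, so p_C = (20 − 1)/(51 − 3) = 19/48 ≈ 0.3958.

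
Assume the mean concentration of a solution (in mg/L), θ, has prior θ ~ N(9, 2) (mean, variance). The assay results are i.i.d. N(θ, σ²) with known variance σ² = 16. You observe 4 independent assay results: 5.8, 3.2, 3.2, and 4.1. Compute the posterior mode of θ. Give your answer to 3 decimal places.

n = 4; x̄ = (5.8 + 3.2 + 3.2 + 4.1)/4 = 16.3/4 = 4.075.
For a Normal prior and Normal likelihood with known variance, the posterior is Normal; its mode equals its mean, the precision-weighted average.
Prior precision 1/σ₀² = 1/2 = 0.5; data precision n/σ² = 4/16 = 0.25.
θ̂ = (0.5·9 + 0.25·4.075) / (0.5 + 0.25) = 5.51875/0.75 = 883/120 ≈ 7.358.

θ̂_MAP = 7.358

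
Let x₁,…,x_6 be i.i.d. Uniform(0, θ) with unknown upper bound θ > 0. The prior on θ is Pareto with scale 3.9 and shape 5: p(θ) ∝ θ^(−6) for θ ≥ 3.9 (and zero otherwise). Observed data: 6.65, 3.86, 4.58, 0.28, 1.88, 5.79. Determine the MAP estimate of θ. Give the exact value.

θ̂_MAP = 6.65

The Uniform(0, θ) likelihood is θ^(−n) for θ ≥ max(xᵢ), zero otherwise. Here max(xᵢ) = 6.65.
Posterior ∝ θ^(−6) · θ^(−6) = θ^(−12) on θ ≥ max(3.9, 6.65) = 6.65.
This density is strictly decreasing in θ, so the posterior mode lies at the lower boundary of the support.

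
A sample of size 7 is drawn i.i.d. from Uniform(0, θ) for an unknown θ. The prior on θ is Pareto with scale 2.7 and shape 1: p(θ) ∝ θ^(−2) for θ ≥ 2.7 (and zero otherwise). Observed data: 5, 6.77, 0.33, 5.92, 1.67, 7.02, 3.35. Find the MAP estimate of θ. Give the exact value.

θ̂_MAP = 7.02

The Uniform(0, θ) likelihood is θ^(−n) for θ ≥ max(xᵢ), zero otherwise. Here max(xᵢ) = 7.02.
Posterior ∝ θ^(−2) · θ^(−7) = θ^(−9) on θ ≥ max(2.7, 7.02) = 7.02.
This density is strictly decreasing in θ, so the posterior mode lies at the lower boundary of the support.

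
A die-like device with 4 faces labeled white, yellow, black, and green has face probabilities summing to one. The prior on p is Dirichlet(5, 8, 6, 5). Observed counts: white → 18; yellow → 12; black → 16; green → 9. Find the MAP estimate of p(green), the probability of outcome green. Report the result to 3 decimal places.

MAP estimate of p(green) = 0.173

The posterior is Dirichlet(αᵢ + nᵢ) = Dirichlet(23, 20, 22, 14).
For a Dirichlet(a₁,…,a_K) with all aᵢ > 1, the mode has j-th component (aⱼ − 1)/(Σaᵢ − K).
Here Σaᵢ = 79 and K = 4, so p(green) = (14 − 1)/(79 − 4) = 13/75 ≈ 0.173.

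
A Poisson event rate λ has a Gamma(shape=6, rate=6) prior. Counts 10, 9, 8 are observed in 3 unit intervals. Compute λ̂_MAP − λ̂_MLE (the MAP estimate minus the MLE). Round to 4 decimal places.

Σxᵢ = 27. Posterior is Gamma(33, 9); MAP = (33−1)/9 = 32/9 ≈ 3.55556.
MLE = x̄ = 27/3 ≈ 9.00000.
Difference = 32/9 − 27/3 = -49/9 ≈ -5.4444.

MAP − MLE = -5.4444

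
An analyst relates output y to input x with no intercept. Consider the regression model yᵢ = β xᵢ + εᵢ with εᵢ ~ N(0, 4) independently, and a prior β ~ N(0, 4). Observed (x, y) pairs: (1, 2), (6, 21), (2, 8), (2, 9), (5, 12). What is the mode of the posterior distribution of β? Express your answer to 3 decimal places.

β̂_MAP = 3.127

log p(β | y) = −Σ(yᵢ − βxᵢ)²/(2·4) − β²/(2·4) + const.
Setting the derivative to zero: Σxᵢ(yᵢ − βxᵢ)/4 − β/4 = 0, so β = Σxᵢyᵢ / (Σxᵢ² + σ²/τ²).
Σxᵢyᵢ = 1·2 + 6·21 + 2·8 + 2·9 + 5·12 = 222; Σxᵢ² = 70; σ²/τ² = 1.
β̂_MAP = 222 / (70 + 1) = 222/71 ≈ 3.127.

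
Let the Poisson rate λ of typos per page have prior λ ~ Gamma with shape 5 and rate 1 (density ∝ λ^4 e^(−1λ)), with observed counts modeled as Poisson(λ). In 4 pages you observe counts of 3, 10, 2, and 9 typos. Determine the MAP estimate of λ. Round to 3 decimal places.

Σxᵢ = 3+10+2+9 = 24, with n = 4.
Posterior ∝ λ^4e^(−1λ) · λ^24e^(−4λ) = λ^28e^(−5λ), i.e. Gamma(shape=29, rate=5).
The mode of a Gamma(a, b) with a ≥ 1 (shape–rate) is (a−1)/b = 28/5 ≈ 5.600.

λ̂_MAP = 5.600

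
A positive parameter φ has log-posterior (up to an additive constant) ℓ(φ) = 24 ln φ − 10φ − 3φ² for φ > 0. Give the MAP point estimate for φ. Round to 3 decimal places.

ℓ'(φ) = 24/φ − 10 − 6φ. Setting this to zero and multiplying by φ: 6φ² + 10φ − 24 = 0.
φ = (−10 + √(10² + 4·6·24)) / (2·6) = (−10 + √676) / 12 = (−10 + 26)/12 = 4/3.
ℓ''(φ) = −24/φ² − 6 < 0, confirming a maximum.

φ̂_MAP = 1.333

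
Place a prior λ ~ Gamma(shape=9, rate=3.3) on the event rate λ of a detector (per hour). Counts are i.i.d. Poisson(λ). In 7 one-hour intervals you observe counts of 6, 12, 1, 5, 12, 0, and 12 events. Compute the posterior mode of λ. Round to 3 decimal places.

λ̂_MAP = 5.437

Σxᵢ = 6+12+1+5+12+0+12 = 48, with n = 7.
Posterior ∝ λ^8e^(−3.3λ) · λ^48e^(−7λ) = λ^56e^(−10.3λ), i.e. Gamma(shape=57, rate=10.3).
The mode of a Gamma(a, b) with a ≥ 1 (shape–rate) is (a−1)/b = 56/10.3 ≈ 5.437.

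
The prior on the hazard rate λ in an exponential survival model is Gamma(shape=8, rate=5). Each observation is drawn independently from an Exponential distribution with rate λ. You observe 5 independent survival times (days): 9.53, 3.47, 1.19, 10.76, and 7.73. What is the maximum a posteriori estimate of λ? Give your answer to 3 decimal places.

The Exponential(rate=λ) likelihood is ∝ λ^n e^(−λΣtᵢ). Here n = 5 and Σtᵢ = 9.53 + 3.47 + 1.19 + 10.76 + 7.73 = 32.68.
Posterior ∝ λ^7e^(−5λ) · λ^5e^(−32.68λ) = λ^12e^(−37.68λ), i.e. Gamma(13, 37.68).
Mode = (a−1)/b = 12/37.68 ≈ 0.318.

λ̂_MAP = 0.318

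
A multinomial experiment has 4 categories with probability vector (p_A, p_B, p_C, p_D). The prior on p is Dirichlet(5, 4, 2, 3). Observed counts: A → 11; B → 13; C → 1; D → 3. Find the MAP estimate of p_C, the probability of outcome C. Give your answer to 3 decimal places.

The posterior is Dirichlet(αᵢ + nᵢ) = Dirichlet(16, 17, 3, 6).
For a Dirichlet(a₁,…,a_K) with all aᵢ > 1, the mode has j-th component (aⱼ − 1)/(Σaᵢ − K).
Here Σaᵢ = 42 and K = 4, so p_C = (3 − 1)/(42 − 4) = 2/38 ≈ 0.053.

MAP estimate of p_C = 0.053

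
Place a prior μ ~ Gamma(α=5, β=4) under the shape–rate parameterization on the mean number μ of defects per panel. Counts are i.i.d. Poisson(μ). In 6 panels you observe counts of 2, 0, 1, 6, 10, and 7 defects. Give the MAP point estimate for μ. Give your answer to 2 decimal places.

μ̂_MAP = 3.00

Σxᵢ = 2+0+1+6+10+7 = 26, with n = 6.
Posterior ∝ μ^4e^(−4μ) · μ^26e^(−6μ) = μ^30e^(−10μ), i.e. Gamma(shape=31, rate=10).
The mode of a Gamma(a, b) with a ≥ 1 (shape–rate) is (a−1)/b = 30/10 ≈ 3.00.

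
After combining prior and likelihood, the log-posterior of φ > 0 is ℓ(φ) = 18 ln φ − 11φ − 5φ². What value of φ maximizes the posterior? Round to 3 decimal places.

φ̂_MAP = 0.900

ℓ'(φ) = 18/φ − 11 − 10φ. Setting this to zero and multiplying by φ: 10φ² + 11φ − 18 = 0.
φ = (−11 + √(11² + 4·10·18)) / (2·10) = (−11 + √841) / 20 = (−11 + 29)/20 = 9/10.
ℓ''(φ) = −18/φ² − 10 < 0, confirming a maximum.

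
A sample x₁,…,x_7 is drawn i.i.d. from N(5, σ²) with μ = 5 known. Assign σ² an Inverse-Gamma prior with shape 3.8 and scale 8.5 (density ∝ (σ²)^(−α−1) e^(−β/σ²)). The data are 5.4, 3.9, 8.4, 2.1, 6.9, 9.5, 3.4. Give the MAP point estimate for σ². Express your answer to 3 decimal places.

Sum of squared deviations about the known mean: SS = (5.4−5)² + (3.9−5)² + (8.4−5)² + (2.1−5)² + (6.9−5)² + (9.5−5)² + (3.4−5)² = 47.76.
The Normal likelihood contributes (σ²)^(−n/2) exp(−SS/(2σ²)), so the posterior is Inverse-Gamma(α + n/2, β + SS/2) = Inverse-Gamma(7.3, 32.38).
The mode of Inverse-Gamma(a, b) is b/(a+1) = 32.38/8.3 ≈ 3.901.

σ̂²_MAP = 3.901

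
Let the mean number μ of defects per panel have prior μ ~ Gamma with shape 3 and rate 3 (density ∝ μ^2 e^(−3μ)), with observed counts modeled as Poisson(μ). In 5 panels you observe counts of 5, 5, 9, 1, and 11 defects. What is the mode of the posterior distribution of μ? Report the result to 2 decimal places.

Σxᵢ = 5+5+9+1+11 = 31, with n = 5.
Posterior ∝ μ^2e^(−3μ) · μ^31e^(−5μ) = μ^33e^(−8μ), i.e. Gamma(shape=34, rate=8).
The mode of a Gamma(a, b) with a ≥ 1 (shape–rate) is (a−1)/b = 33/8 ≈ 4.13.

μ̂_MAP = 4.13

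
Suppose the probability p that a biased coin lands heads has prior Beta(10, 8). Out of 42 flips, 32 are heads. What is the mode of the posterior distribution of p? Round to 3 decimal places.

p̂_MAP = 0.707

Prior: Beta(10, 8).
Data: 32 successes in 42 trials. The binomial likelihood contributes p^32(1−p)^10, so the posterior is Beta(10+32, 8+10) = Beta(42, 18).
For Beta(a, b) with a, b > 1 the mode is (a−1)/(a+b−2) = 41/58 ≈ 0.707.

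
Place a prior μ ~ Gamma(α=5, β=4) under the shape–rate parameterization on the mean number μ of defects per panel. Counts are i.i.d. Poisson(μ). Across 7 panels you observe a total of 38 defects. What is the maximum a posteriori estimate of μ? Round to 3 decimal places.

Σxᵢ = 38, n = 7.
Posterior ∝ μ^4e^(−4μ) · μ^38e^(−7μ) = μ^42e^(−11μ), i.e. Gamma(shape=43, rate=11).
The mode of a Gamma(a, b) with a ≥ 1 (shape–rate) is (a−1)/b = 42/11 ≈ 3.818.

μ̂_MAP = 3.818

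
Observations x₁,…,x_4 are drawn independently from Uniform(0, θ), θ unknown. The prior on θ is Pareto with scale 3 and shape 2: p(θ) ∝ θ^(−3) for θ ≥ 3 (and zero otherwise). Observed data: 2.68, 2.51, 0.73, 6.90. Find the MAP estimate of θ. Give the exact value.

The Uniform(0, θ) likelihood is θ^(−n) for θ ≥ max(xᵢ), zero otherwise. Here max(xᵢ) = 6.90.
Posterior ∝ θ^(−3) · θ^(−4) = θ^(−7) on θ ≥ max(3, 6.90) = 6.90.
This density is strictly decreasing in θ, so the posterior mode lies at the lower boundary of the support.

θ̂_MAP = 6.90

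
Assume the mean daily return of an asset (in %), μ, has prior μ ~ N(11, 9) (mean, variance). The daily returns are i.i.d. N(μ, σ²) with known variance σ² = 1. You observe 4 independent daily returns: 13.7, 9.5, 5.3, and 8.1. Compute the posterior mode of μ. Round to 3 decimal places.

n = 4; x̄ = (13.7 + 9.5 + 5.3 + 8.1)/4 = 36.6/4 = 9.15.
For a Normal prior and Normal likelihood with known variance, the posterior is Normal; its mode equals its mean, the precision-weighted average.
Prior precision 1/σ₀² = 1/9; data precision n/σ² = 4/1 = 4.
μ̂ = ((1/9)·11 + 4·9.15) / (1/9 + 4) = (1702/45)/(37/9) = 9.200.

μ̂_MAP = 9.200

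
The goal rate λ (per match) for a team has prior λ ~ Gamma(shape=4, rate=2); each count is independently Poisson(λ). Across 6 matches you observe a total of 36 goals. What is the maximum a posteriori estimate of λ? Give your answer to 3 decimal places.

Σxᵢ = 36, n = 6.
Posterior ∝ λ^3e^(−2λ) · λ^36e^(−6λ) = λ^39e^(−8λ), i.e. Gamma(shape=40, rate=8).
The mode of a Gamma(a, b) with a ≥ 1 (shape–rate) is (a−1)/b = 39/8 ≈ 4.875.

λ̂_MAP = 4.875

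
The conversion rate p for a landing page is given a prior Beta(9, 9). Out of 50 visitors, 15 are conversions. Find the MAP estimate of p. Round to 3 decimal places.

Prior: Beta(9, 9).
Data: 15 successes in 50 trials. The binomial likelihood contributes p^15(1−p)^35, so the posterior is Beta(9+15, 9+35) = Beta(24, 44).
For Beta(a, b) with a, b > 1 the mode is (a−1)/(a+b−2) = 23/66 ≈ 0.348.

p̂_MAP = 0.348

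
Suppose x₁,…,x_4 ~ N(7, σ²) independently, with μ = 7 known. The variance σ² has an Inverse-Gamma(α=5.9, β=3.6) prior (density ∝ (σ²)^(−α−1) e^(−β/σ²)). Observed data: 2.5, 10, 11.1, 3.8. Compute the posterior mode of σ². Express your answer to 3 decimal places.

σ̂²_MAP = 3.567

Sum of squared deviations about the known mean: SS = (2.5−7)² + (10−7)² + (11.1−7)² + (3.8−7)² = 56.3.
The Normal likelihood contributes (σ²)^(−n/2) exp(−SS/(2σ²)), so the posterior is Inverse-Gamma(α + n/2, β + SS/2) = Inverse-Gamma(7.9, 31.75).
The mode of Inverse-Gamma(a, b) is b/(a+1) = 31.75/8.9 ≈ 3.567.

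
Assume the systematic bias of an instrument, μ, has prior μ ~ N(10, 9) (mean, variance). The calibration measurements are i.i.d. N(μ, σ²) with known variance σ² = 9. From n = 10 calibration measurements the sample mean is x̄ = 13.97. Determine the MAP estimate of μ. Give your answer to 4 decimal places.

μ̂_MAP = 13.6091

n = 10, x̄ = 13.97.
For a Normal prior and Normal likelihood with known variance, the posterior is Normal; its mode equals its mean, the precision-weighted average.
Prior precision 1/σ₀² = 1/9; data precision n/σ² = 10/9.
μ̂ = ((1/9)·10 + (10/9)·13.97) / (1/9 + 10/9) = (499/30)/(11/9) = 1497/110 ≈ 13.6091.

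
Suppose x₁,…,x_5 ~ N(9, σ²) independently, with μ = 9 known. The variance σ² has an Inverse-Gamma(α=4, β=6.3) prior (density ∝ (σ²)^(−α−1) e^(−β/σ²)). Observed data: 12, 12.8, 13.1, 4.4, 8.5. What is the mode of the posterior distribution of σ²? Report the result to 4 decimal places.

σ̂²_MAP = 4.9507

Sum of squared deviations about the known mean: SS = (12−9)² + (12.8−9)² + (13.1−9)² + (4.4−9)² + (8.5−9)² = 61.66.
The Normal likelihood contributes (σ²)^(−n/2) exp(−SS/(2σ²)), so the posterior is Inverse-Gamma(α + n/2, β + SS/2) = Inverse-Gamma(6.5, 37.13).
The mode of Inverse-Gamma(a, b) is b/(a+1) = 37.13/7.5 ≈ 4.9507.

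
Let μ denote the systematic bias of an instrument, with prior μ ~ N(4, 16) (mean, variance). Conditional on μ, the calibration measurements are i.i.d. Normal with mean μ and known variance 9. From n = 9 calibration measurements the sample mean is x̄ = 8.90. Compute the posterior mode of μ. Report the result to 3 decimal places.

n = 9, x̄ = 8.90.
For a Normal prior and Normal likelihood with known variance, the posterior is Normal; its mode equals its mean, the precision-weighted average.
Prior precision 1/σ₀² = 1/16 = 0.0625; data precision n/σ² = 9/9 = 1.
μ̂ = (0.0625·4 + 1·8.9) / (0.0625 + 1) = 9.15/1.0625 = 732/85 ≈ 8.612.

μ̂_MAP = 8.612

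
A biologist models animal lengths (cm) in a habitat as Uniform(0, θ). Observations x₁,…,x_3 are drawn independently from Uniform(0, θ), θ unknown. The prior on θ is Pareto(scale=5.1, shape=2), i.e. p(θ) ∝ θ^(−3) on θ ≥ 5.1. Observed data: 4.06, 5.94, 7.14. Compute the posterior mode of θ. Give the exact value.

θ̂_MAP = 7.14

The Uniform(0, θ) likelihood is θ^(−n) for θ ≥ max(xᵢ), zero otherwise. Here max(xᵢ) = 7.14.
Posterior ∝ θ^(−3) · θ^(−3) = θ^(−6) on θ ≥ max(5.1, 7.14) = 7.14.
This density is strictly decreasing in θ, so the posterior mode lies at the lower boundary of the support.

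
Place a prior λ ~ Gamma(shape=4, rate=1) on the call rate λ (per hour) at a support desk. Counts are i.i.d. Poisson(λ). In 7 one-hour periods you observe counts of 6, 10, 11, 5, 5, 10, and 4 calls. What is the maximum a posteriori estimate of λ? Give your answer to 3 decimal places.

λ̂_MAP = 6.750

Σxᵢ = 6+10+11+5+5+10+4 = 51, with n = 7.
Posterior ∝ λ^3e^(−1λ) · λ^51e^(−7λ) = λ^54e^(−8λ), i.e. Gamma(shape=55, rate=8).
The mode of a Gamma(a, b) with a ≥ 1 (shape–rate) is (a−1)/b = 54/8 ≈ 6.750.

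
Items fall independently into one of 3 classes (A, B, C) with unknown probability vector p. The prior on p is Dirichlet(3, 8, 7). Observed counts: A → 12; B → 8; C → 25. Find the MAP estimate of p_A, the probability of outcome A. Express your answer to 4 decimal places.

The posterior is Dirichlet(αᵢ + nᵢ) = Dirichlet(15, 16, 32).
For a Dirichlet(a₁,…,a_K) with all aᵢ > 1, the mode has j-th component (aⱼ − 1)/(Σaᵢ − K).
Here Σaᵢ = 63 and K = 3, so p_A = (15 − 1)/(63 − 3) = 14/60 ≈ 0.2333.

MAP estimate of p_A = 0.2333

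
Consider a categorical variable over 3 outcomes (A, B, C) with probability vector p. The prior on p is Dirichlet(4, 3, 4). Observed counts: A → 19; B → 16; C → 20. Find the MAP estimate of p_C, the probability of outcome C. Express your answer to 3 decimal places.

The posterior is Dirichlet(αᵢ + nᵢ) = Dirichlet(23, 19, 24).
For a Dirichlet(a₁,…,a_K) with all aᵢ > 1, the mode has j-th component (aⱼ − 1)/(Σaᵢ − K).
Here Σaᵢ = 66 and K = 3, so p_C = (24 − 1)/(66 − 3) = 23/63 ≈ 0.365.

MAP estimate of p_C = 0.365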